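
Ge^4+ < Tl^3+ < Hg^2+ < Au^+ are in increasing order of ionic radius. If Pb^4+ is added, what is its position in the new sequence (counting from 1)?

Electron counts and nuclear charges: Ge^4+ (Z=32, 28 e⁻), Pb^4+ (Z=82, 78 e⁻), Tl^3+ (Z=81, 78 e⁻), Hg^2+ (Z=80, 78 e⁻), Au^+ (Z=79, 78 e⁻). Ge^4+ < Pb^4+ (same group, 2 shells fewer); Pb^4+ < Tl^3+ (both 78 e⁻, Z=82>81); Tl^3+ < Hg^2+ (isoelectronic, higher Z=81 is smaller); Hg^2+ < Au^+ (isoelectronic, higher Z=80 is smaller).
The complete sequence is Ge^4+ < Pb^4+ < Tl^3+ < Hg^2+ < Au^+. Pb^4+ sits at position 2.

2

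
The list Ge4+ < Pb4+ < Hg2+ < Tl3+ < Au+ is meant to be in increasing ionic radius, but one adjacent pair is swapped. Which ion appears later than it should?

Scanning neighbour by neighbour, only Hg2+/Tl3+ violates a trend: Tl3+ and Hg2+ share 78 electrons; the higher nuclear charge on Tl (Z=81) contracts it more, so Tl3+ < Hg2+. That makes Tl3+ the one sitting a position late relative to where it belongs.

Tl3+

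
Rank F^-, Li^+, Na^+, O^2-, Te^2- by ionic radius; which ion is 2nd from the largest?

Work out protons and electrons: Li^+ has 2 e⁻ (Z=3), Na^+ has 10 e⁻ (Z=11), F^- has 10 e⁻ (Z=9), O^2- has 10 e⁻ (Z=8), Te^2- has 54 e⁻ (Z=52). Li^+ < Na^+ (same group, period 2 vs 3); Na^+ < F^- (both 10 e⁻, Z=11>9); F^- < O^2- (isoelectronic, higher Z=9 is smaller); O^2- < Te^2- (same group, period 2 vs 5).
Full ascending order: Li^+ < Na^+ < F^- < O^2- < Te^2-. Counting from the largest, position 2 is O^2-.

O^2-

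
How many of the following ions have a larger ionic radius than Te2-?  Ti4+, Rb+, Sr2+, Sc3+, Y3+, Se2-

0

Tabulating Z and e⁻: Ti4+ has 18 e⁻ (Z=22), Sc3+ has 18 e⁻ (Z=21), Y3+ has 36 e⁻ (Z=39), Sr2+ has 36 e⁻ (Z=38), Rb+ has 36 e⁻ (Z=37), Se2- has 36 e⁻ (Z=34), Te2- has 54 e⁻ (Z=52). Ti4+ < Sc3+ (isoelectronic, higher Z=22 is smaller); Sc3+ < Y3+ (same group, period 4 vs 5); Y3+ < Sr2+ (both 36 e⁻, Z=39>38); Sr2+ < Rb+ (both 36 e⁻, Z=38>37); Rb+ < Se2- (both 36 e⁻, Z=37>34); Se2- < Te2- (same group, period 4 vs 5).
Placing each against Te2-: smaller — Ti4+, Sc3+, Y3+, Sr2+, Rb+, Se2-; larger — none. So 0 are larger.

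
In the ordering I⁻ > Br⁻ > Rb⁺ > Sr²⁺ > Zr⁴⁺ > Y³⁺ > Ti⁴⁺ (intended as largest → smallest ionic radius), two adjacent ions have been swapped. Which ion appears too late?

The pair Zr⁴⁺, Y³⁺ is the wrong way round — they are isoelectronic (36 e⁻) and Zr has more protons than Y (40 vs 39), making Zr⁴⁺ smaller. All other adjacent pairs agree with periodic trends, so Y³⁺ is the misplaced ion.

Y³⁺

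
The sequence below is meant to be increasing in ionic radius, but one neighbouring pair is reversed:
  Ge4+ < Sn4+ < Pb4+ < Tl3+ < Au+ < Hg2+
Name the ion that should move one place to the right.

Compare adjacent ions: they are isoelectronic (78 e⁻) and Hg has more protons than Au (80 vs 79), making Hg2+ smaller — yet in this increasing list Au+ sits before Hg2+. Nothing else is reversed, so Au+ should move one place to the right.

Au+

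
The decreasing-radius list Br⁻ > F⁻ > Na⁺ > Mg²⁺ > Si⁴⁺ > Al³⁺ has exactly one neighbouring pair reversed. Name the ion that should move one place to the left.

Al³⁺

Scanning neighbour by neighbour, only Si⁴⁺/Al³⁺ violates a trend: Si⁴⁺ and Al³⁺ share 10 electrons; the higher nuclear charge on Si (Z=14) contracts it more, so Si⁴⁺ < Al³⁺. That makes Al³⁺ the one sitting a position late relative to where it belongs.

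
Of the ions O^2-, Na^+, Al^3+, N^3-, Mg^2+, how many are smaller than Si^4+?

Each ion has 10 electrons. The ranking follows nuclear charge in reverse — greater Z gives a smaller radius. Si^4+ (Z=14), Al^3+ (Z=13), Mg^2+ (Z=12), Na^+ (Z=11), O^2- (Z=8), N^3- (Z=7).
Ordering all of them (including Si^4+) by radius gives Si^4+ < Al^3+ < Mg^2+ < Na^+ < O^2- < N^3-. Count: 0.

0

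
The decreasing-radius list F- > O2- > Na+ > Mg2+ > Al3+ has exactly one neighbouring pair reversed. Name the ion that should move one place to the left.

O2-

Compare adjacent ions: they are isoelectronic (10 e⁻) and F has more protons than O (9 vs 8), making F- smaller — yet in this decreasing list F- sits before O2-. Nothing else is reversed, so O2- should move one place to the left.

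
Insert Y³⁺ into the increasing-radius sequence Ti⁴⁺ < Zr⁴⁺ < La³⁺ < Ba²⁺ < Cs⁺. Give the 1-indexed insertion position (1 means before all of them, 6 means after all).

3

Tabulating Z and e⁻: Ti⁴⁺ has 18 e⁻ (Z=22), Zr⁴⁺ has 36 e⁻ (Z=40), Y³⁺ has 36 e⁻ (Z=39), La³⁺ has 54 e⁻ (Z=57), Ba²⁺ has 54 e⁻ (Z=56), Cs⁺ has 54 e⁻ (Z=55). Ti⁴⁺ < Zr⁴⁺ (same group, period 4 vs 5); Zr⁴⁺ < Y³⁺ (isoelectronic, higher Z=40 is smaller); Y³⁺ < La³⁺ (same group, period 5 vs 6); La³⁺ < Ba²⁺ (isoelectronic, higher Z=57 is smaller); Ba²⁺ < Cs⁺ (isoelectronic, higher Z=56 is smaller).
The complete sequence is Ti⁴⁺ < Zr⁴⁺ < Y³⁺ < La³⁺ < Ba²⁺ < Cs⁺. Y³⁺ sits at position 3.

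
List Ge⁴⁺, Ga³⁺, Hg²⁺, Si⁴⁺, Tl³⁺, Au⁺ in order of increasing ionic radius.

Si⁴⁺ < Ge⁴⁺ < Ga³⁺ < Tl³⁺ < Hg²⁺ < Au⁺

Si⁴⁺ has 10 e⁻ (Z=14), Ge⁴⁺ has 28 e⁻ (Z=32), Ga³⁺ has 28 e⁻ (Z=31), Tl³⁺ has 78 e⁻ (Z=81), Hg²⁺ has 78 e⁻ (Z=80), Au⁺ has 78 e⁻ (Z=79). Si⁴⁺ < Ge⁴⁺ (same group, 1 shell fewer); Ge⁴⁺ < Ga³⁺ (both 28 e⁻, Z=32>31); Ga³⁺ < Tl³⁺ (same group, period 4 vs 6); Tl³⁺ < Hg²⁺ (isoelectronic, higher Z=81 is smaller); Hg²⁺ < Au⁺ (isoelectronic, higher Z=80 is smaller).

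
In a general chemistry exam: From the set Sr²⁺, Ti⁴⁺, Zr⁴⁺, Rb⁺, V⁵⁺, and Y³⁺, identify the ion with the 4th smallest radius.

Y³⁺

Tabulating Z and e⁻: V⁵⁺ has 18 e⁻ (Z=23), Ti⁴⁺ has 18 e⁻ (Z=22), Zr⁴⁺ has 36 e⁻ (Z=40), Y³⁺ has 36 e⁻ (Z=39), Sr²⁺ has 36 e⁻ (Z=38), Rb⁺ has 36 e⁻ (Z=37). V⁵⁺ < Ti⁴⁺ (isoelectronic, higher Z=23 is smaller); Ti⁴⁺ < Zr⁴⁺ (same group, period 4 vs 5); Zr⁴⁺ < Y³⁺ (isoelectronic, higher Z=40 is smaller); Y³⁺ < Sr²⁺ (both 36 e⁻, Z=39>38); Sr²⁺ < Rb⁺ (both 36 e⁻, Z=38>37).
That gives V⁵⁺ < Ti⁴⁺ < Zr⁴⁺ < Y³⁺ < Sr²⁺ < Rb⁺. From the smallest end, number 4 is Y³⁺.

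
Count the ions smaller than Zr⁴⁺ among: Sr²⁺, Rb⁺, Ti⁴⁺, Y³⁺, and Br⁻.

1

Work out protons and electrons: Ti⁴⁺ has 18 e⁻ (Z=22), Zr⁴⁺ has 36 e⁻ (Z=40), Y³⁺ has 36 e⁻ (Z=39), Sr²⁺ has 36 e⁻ (Z=38), Rb⁺ has 36 e⁻ (Z=37), Br⁻ has 36 e⁻ (Z=35). Ti⁴⁺ < Zr⁴⁺ (same group, period 4 vs 5); Zr⁴⁺ < Y³⁺ (both 36 e⁻, Z=40>39); Y³⁺ < Sr²⁺ (isoelectronic, higher Z=39 is smaller); Sr²⁺ < Rb⁺ (isoelectronic, higher Z=38 is smaller); Rb⁺ < Br⁻ (both 36 e⁻, Z=37>35).
Placing each against Zr⁴⁺: smaller — Ti⁴⁺; larger — Y³⁺, Sr²⁺, Rb⁺, Br⁻. So 1 is smaller.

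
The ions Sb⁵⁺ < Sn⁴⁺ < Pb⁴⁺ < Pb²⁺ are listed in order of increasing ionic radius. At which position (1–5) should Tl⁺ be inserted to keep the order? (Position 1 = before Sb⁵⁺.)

First list Z and electron count for each: Sb⁵⁺ (Z=51, 46 e⁻), Sn⁴⁺ (Z=50, 46 e⁻), Pb⁴⁺ (Z=82, 78 e⁻), Pb²⁺ (Z=82, 80 e⁻), Tl⁺ (Z=81, 80 e⁻). Sb⁵⁺ < Sn⁴⁺ (both 46 e⁻, Z=51>50); Sn⁴⁺ < Pb⁴⁺ (same group, 1 shell fewer); Pb⁴⁺ < Pb²⁺ (same element, +4 vs +2); Pb²⁺ < Tl⁺ (both 80 e⁻, Z=82>81).
Putting Tl⁺ in gives Sb⁵⁺ < Sn⁴⁺ < Pb⁴⁺ < Pb²⁺ < Tl⁺; it lands at slot 5.

5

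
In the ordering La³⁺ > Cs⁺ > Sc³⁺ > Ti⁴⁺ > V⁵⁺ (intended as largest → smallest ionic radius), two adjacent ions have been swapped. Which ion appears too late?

Compare adjacent ions: they are isoelectronic (54 e⁻) and La has more protons than Cs (57 vs 55), making La³⁺ smaller — yet in this decreasing list La³⁺ sits before Cs⁺. Nothing else is reversed, so Cs⁺ should move one place to the left.

Cs⁺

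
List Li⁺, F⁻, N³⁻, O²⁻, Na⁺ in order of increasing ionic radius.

Li⁺ < Na⁺ < F⁻ < O²⁻ < N³⁻

Work out protons and electrons: Li⁺ has 2 e⁻ (Z=3), Na⁺ has 10 e⁻ (Z=11), F⁻ has 10 e⁻ (Z=9), O²⁻ has 10 e⁻ (Z=8), N³⁻ has 10 e⁻ (Z=7). Li⁺ < Na⁺ (same group, 1 shell fewer); Na⁺ < F⁻ (isoelectronic, higher Z=11 is smaller); F⁻ < O²⁻ (isoelectronic, higher Z=9 is smaller); O²⁻ < N³⁻ (both 10 e⁻, Z=8>7).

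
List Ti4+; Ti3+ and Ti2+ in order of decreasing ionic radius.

Ti2+ > Ti3+ > Ti4+

For a single element, ionic radius drops as positive charge rises — Ti4+ < Ti2+.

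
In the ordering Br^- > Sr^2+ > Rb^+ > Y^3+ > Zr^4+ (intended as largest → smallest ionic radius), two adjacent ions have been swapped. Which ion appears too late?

Rb^+

Check each adjacent pair. Sr^2+ and Rb^+ are reversed: they are isoelectronic (36 e⁻) and Sr has more protons than Rb (38 vs 37), making Sr^2+ smaller. No other neighbouring pair contradicts the periodic trends, so Rb^+ is the ion listed too late.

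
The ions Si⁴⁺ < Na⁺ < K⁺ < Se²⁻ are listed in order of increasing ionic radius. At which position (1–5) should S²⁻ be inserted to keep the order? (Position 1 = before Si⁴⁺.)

4

Tabulating Z and e⁻: Si⁴⁺ (Z=14, 10 e⁻), Na⁺ (Z=11, 10 e⁻), K⁺ (Z=19, 18 e⁻), S²⁻ (Z=16, 18 e⁻), Se²⁻ (Z=34, 36 e⁻). Si⁴⁺ < Na⁺ (both 10 e⁻, Z=14>11); Na⁺ < K⁺ (same group, period 3 vs 4); K⁺ < S²⁻ (isoelectronic, higher Z=19 is smaller); S²⁻ < Se²⁻ (same group, period 3 vs 4).
Putting S²⁻ in gives Si⁴⁺ < Na⁺ < K⁺ < S²⁻ < Se²⁻; it lands at slot 4.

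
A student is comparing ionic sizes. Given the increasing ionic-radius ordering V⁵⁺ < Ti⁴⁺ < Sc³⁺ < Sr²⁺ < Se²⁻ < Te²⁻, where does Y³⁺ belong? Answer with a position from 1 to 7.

4

First list Z and electron count for each: V⁵⁺: 18 e⁻, Z=23, Ti⁴⁺: 18 e⁻, Z=22, Sc³⁺: 18 e⁻, Z=21, Y³⁺: 36 e⁻, Z=39, Sr²⁺: 36 e⁻, Z=38, Se²⁻: 36 e⁻, Z=34, Te²⁻: 54 e⁻, Z=52. V⁵⁺ < Ti⁴⁺ (isoelectronic, higher Z=23 is smaller); Ti⁴⁺ < Sc³⁺ (both 18 e⁻, Z=22>21); Sc³⁺ < Y³⁺ (same group, period 4 vs 5); Y³⁺ < Sr²⁺ (isoelectronic, higher Z=39 is smaller); Sr²⁺ < Se²⁻ (isoelectronic, higher Z=38 is smaller); Se²⁻ < Te²⁻ (same group, period 4 vs 5).
The complete sequence is V⁵⁺ < Ti⁴⁺ < Sc³⁺ < Y³⁺ < Sr²⁺ < Se²⁻ < Te²⁻. Y³⁺ sits at position 4.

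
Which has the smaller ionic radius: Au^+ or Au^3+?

Au^3+

Same element, different charge: the more highly charged cation has fewer electrons and a greater effective nuclear charge per electron, making Au^3+ the smallest.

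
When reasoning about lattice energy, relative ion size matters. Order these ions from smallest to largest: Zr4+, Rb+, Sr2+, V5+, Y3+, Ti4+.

V5+ < Ti4+ < Zr4+ < Y3+ < Sr2+ < Rb+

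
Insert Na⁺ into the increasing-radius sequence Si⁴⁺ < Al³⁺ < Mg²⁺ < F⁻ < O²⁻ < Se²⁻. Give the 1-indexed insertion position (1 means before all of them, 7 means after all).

Work out protons and electrons: Si⁴⁺ (Z=14, 10 e⁻), Al³⁺ (Z=13, 10 e⁻), Mg²⁺ (Z=12, 10 e⁻), Na⁺ (Z=11, 10 e⁻), F⁻ (Z=9, 10 e⁻), O²⁻ (Z=8, 10 e⁻), Se²⁻ (Z=34, 36 e⁻). Si⁴⁺ < Al³⁺ (both 10 e⁻, Z=14>13); Al³⁺ < Mg²⁺ (isoelectronic, higher Z=13 is smaller); Mg²⁺ < Na⁺ (both 10 e⁻, Z=12>11); Na⁺ < F⁻ (both 10 e⁻, Z=11>9); F⁻ < O²⁻ (isoelectronic, higher Z=9 is smaller); O²⁻ < Se²⁻ (same group, period 2 vs 4).
Merged order: Si⁴⁺ < Al³⁺ < Mg²⁺ < Na⁺ < F⁻ < O²⁻ < Se²⁻ — Na⁺ is number 4.

4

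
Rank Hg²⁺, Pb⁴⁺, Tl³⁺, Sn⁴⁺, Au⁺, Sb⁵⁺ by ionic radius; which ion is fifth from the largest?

Tabulating Z and e⁻: Sb⁵⁺ has 46 e⁻ (Z=51), Sn⁴⁺ has 46 e⁻ (Z=50), Pb⁴⁺ has 78 e⁻ (Z=82), Tl³⁺ has 78 e⁻ (Z=81), Hg²⁺ has 78 e⁻ (Z=80), Au⁺ has 78 e⁻ (Z=79). Sb⁵⁺ < Sn⁴⁺ (isoelectronic, higher Z=51 is smaller); Sn⁴⁺ < Pb⁴⁺ (same group, 1 shell fewer); Pb⁴⁺ < Tl³⁺ (isoelectronic, higher Z=82 is smaller); Tl³⁺ < Hg²⁺ (isoelectronic, higher Z=81 is smaller); Hg²⁺ < Au⁺ (both 78 e⁻, Z=80>79).
Full ascending order: Sb⁵⁺ < Sn⁴⁺ < Pb⁴⁺ < Tl³⁺ < Hg²⁺ < Au⁺. Counting from the largest, position 5 is Sn⁴⁺.

Sn⁴⁺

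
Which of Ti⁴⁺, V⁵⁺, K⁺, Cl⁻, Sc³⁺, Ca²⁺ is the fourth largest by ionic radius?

Sc³⁺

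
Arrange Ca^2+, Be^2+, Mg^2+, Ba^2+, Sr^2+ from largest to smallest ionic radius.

Ba^2+ > Sr^2+ > Ca^2+ > Mg^2+ > Be^2+

All are in the same group with charge +2. Radius grows down the group as n (the outermost shell) increases.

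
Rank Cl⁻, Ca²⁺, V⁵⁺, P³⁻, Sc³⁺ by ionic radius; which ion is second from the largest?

Cl⁻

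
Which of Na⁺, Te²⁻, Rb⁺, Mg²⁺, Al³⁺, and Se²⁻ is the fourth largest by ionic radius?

Na⁺

Al³⁺: 10 e⁻, Z=13, Mg²⁺: 10 e⁻, Z=12, Na⁺: 10 e⁻, Z=11, Rb⁺: 36 e⁻, Z=37, Se²⁻: 36 e⁻, Z=34, Te²⁻: 54 e⁻, Z=52. Al³⁺ < Mg²⁺ (both 10 e⁻, Z=13>12); Mg²⁺ < Na⁺ (both 10 e⁻, Z=12>11); Na⁺ < Rb⁺ (same group, 2 shells fewer); Rb⁺ < Se²⁻ (both 36 e⁻, Z=37>34); Se²⁻ < Te²⁻ (same group, period 4 vs 5).
That gives Al³⁺ < Mg²⁺ < Na⁺ < Rb⁺ < Se²⁻ < Te²⁻. From the largest end, number 4 is Na⁺.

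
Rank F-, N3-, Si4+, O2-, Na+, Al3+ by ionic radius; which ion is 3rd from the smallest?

Na+

Isoelectronic series (10 e⁻ each). Size is set by nuclear charge: more protons means a smaller ion. Si4+ (Z=14), Al3+ (Z=13), Na+ (Z=11), F- (Z=9), O2- (Z=8), N3- (Z=7).
Full ascending order: Si4+ < Al3+ < Na+ < F- < O2- < N3-. Counting from the smallest, position 3 is Na+.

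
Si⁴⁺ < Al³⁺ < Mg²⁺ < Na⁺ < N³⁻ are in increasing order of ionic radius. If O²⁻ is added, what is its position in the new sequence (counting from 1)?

5

These species are isoelectronic with 10 electrons. The only difference is the number of protons: Si⁴⁺ (Z=14), Al³⁺ (Z=13), Mg²⁺ (Z=12), Na⁺ (Z=11), O²⁻ (Z=8), N³⁻ (Z=7). The strongest nuclear pull (Si⁴⁺) gives the smallest ion.
Putting O²⁻ in gives Si⁴⁺ < Al³⁺ < Mg²⁺ < Na⁺ < O²⁻ < N³⁻; it lands at slot 5.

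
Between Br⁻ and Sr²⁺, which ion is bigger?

All of these have 36 electrons (isoelectronic). With the same electron cloud, the ion with the most protons pulls it in tightest. Nuclear charges: Sr²⁺ (Z=38), Br⁻ (Z=35). Highest Z is smallest.

Br⁻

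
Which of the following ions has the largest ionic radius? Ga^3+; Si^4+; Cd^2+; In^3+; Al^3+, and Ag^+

Ag^+

Electron counts and nuclear charges: Si^4+: 10 e⁻, Z=14, Al^3+: 10 e⁻, Z=13, Ga^3+: 28 e⁻, Z=31, In^3+: 46 e⁻, Z=49, Cd^2+: 46 e⁻, Z=48, Ag^+: 46 e⁻, Z=47. Si^4+ < Al^3+ (isoelectronic, higher Z=14 is smaller); Al^3+ < Ga^3+ (same group, period 3 vs 4); Ga^3+ < In^3+ (same group, period 4 vs 5); In^3+ < Cd^2+ (both 46 e⁻, Z=49>48); Cd^2+ < Ag^+ (both 46 e⁻, Z=48>47).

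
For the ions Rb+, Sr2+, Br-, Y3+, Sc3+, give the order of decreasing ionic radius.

Br- > Rb+ > Sr2+ > Y3+ > Sc3+

Sc3+ (Z=21, 18 e⁻), Y3+ (Z=39, 36 e⁻), Sr2+ (Z=38, 36 e⁻), Rb+ (Z=37, 36 e⁻), Br- (Z=35, 36 e⁻). Sc3+ < Y3+ (same group, 1 shell fewer); Y3+ < Sr2+ (both 36 e⁻, Z=39>38); Sr2+ < Rb+ (isoelectronic, higher Z=38 is smaller); Rb+ < Br- (isoelectronic, higher Z=37 is smaller).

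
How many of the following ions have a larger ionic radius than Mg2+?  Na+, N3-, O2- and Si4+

Each ion has 10 electrons. The ranking follows nuclear charge in reverse — greater Z gives a smaller radius. Si4+ (Z=14), Mg2+ (Z=12), Na+ (Z=11), O2- (Z=8), N3- (Z=7).
Overall: Si4+ < Mg2+ < Na+ < O2- < N3-. Mg2+ has 1 below it and 3 above. So 3 are larger.

3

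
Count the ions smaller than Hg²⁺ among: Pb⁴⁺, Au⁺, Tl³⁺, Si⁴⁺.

Si⁴⁺: 10 e⁻, Z=14, Pb⁴⁺: 78 e⁻, Z=82, Tl³⁺: 78 e⁻, Z=81, Hg²⁺: 78 e⁻, Z=80, Au⁺: 78 e⁻, Z=79. Si⁴⁺ < Pb⁴⁺ (same group, 3 shells fewer); Pb⁴⁺ < Tl³⁺ (isoelectronic, higher Z=82 is smaller); Tl³⁺ < Hg²⁺ (both 78 e⁻, Z=81>80); Hg²⁺ < Au⁺ (both 78 e⁻, Z=80>79).
Overall: Si⁴⁺ < Pb⁴⁺ < Tl³⁺ < Hg²⁺ < Au⁺. Hg²⁺ has 3 below it and 1 above. So 3 are smaller.

3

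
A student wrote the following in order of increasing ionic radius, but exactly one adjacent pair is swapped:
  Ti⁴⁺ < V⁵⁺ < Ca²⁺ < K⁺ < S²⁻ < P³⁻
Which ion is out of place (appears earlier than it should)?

Ti⁴⁺

Check each adjacent pair. Ti⁴⁺ and V⁵⁺ are reversed: V⁵⁺ and Ti⁴⁺ share 18 electrons; the higher nuclear charge on V (Z=23) contracts it more, so V⁵⁺ < Ti⁴⁺. No other neighbouring pair contradicts the periodic trends, so Ti⁴⁺ is the ion listed too early.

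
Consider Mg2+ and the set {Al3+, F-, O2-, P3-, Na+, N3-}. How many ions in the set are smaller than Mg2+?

1

Al3+ (Z=13, 10 e⁻), Mg2+ (Z=12, 10 e⁻), Na+ (Z=11, 10 e⁻), F- (Z=9, 10 e⁻), O2- (Z=8, 10 e⁻), N3- (Z=7, 10 e⁻), P3- (Z=15, 18 e⁻). Al3+ < Mg2+ (both 10 e⁻, Z=13>12); Mg2+ < Na+ (both 10 e⁻, Z=12>11); Na+ < F- (both 10 e⁻, Z=11>9); F- < O2- (both 10 e⁻, Z=9>8); O2- < N3- (isoelectronic, higher Z=8 is smaller); N3- < P3- (same group, 1 shell fewer).
Ordering all of them (including Mg2+) by radius gives Al3+ < Mg2+ < Na+ < F- < O2- < N3- < P3-. That's 1.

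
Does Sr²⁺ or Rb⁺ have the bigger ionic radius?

These species are isoelectronic with 36 electrons. The only difference is the number of protons: Sr²⁺ (Z=38), Rb⁺ (Z=37). The strongest nuclear pull (Sr²⁺) gives the smallest ion.

Rb⁺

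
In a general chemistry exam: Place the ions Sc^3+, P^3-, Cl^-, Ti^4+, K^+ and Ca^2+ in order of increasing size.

Isoelectronic series (18 e⁻ each). Size is set by nuclear charge: more protons means a smaller ion. Ti^4+ (Z=22), Sc^3+ (Z=21), Ca^2+ (Z=20), K^+ (Z=19), Cl^- (Z=17), P^3- (Z=15).

Ti^4+ < Sc^3+ < Ca^2+ < K^+ < Cl^- < P^3-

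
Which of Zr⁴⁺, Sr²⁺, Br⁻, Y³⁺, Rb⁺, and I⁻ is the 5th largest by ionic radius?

Y³⁺

Work out protons and electrons: Zr⁴⁺: 36 e⁻, Z=40, Y³⁺: 36 e⁻, Z=39, Sr²⁺: 36 e⁻, Z=38, Rb⁺: 36 e⁻, Z=37, Br⁻: 36 e⁻, Z=35, I⁻: 54 e⁻, Z=53. Zr⁴⁺ < Y³⁺ (both 36 e⁻, Z=40>39); Y³⁺ < Sr²⁺ (both 36 e⁻, Z=39>38); Sr²⁺ < Rb⁺ (both 36 e⁻, Z=38>37); Rb⁺ < Br⁻ (isoelectronic, higher Z=37 is smaller); Br⁻ < I⁻ (same group, 1 shell fewer).
Ordering: Zr⁴⁺ < Y³⁺ < Sr²⁺ < Rb⁺ < Br⁻ < I⁻. The 5th largest is Y³⁺.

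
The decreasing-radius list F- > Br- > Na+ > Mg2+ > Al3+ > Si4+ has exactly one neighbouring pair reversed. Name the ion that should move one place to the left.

The pair F-, Br- is the wrong way round — same group and charge — period 2 sits above period 4, so F- is smaller. All other adjacent pairs agree with periodic trends, so Br- is the misplaced ion.

Br-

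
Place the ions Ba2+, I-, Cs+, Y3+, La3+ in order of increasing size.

Y3+ < La3+ < Ba2+ < Cs+ < I-

First list Z and electron count for each: Y3+ (Z=39, 36 e⁻), La3+ (Z=57, 54 e⁻), Ba2+ (Z=56, 54 e⁻), Cs+ (Z=55, 54 e⁻), I- (Z=53, 54 e⁻). Y3+ < La3+ (same group, 1 shell fewer); La3+ < Ba2+ (both 54 e⁻, Z=57>56); Ba2+ < Cs+ (both 54 e⁻, Z=56>55); Cs+ < I- (isoelectronic, higher Z=55 is smaller).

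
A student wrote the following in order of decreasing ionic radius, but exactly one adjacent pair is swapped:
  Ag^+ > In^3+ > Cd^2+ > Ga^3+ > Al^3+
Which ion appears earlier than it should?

Check each adjacent pair. In^3+ and Cd^2+ are reversed: both have 46 electrons but Z(In)=49 > Z(Cd)=48, so In^3+ should be the smaller of the two. No other neighbouring pair contradicts the periodic trends, so In^3+ is the ion listed too early.

In^3+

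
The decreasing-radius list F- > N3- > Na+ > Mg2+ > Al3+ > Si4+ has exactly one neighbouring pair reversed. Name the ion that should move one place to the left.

N3-

Check each adjacent pair. F- and N3- are reversed: they are isoelectronic (10 e⁻) and F has more protons than N (9 vs 7), making F- smaller. No other neighbouring pair contradicts the periodic trends, so N3- is the ion listed too late.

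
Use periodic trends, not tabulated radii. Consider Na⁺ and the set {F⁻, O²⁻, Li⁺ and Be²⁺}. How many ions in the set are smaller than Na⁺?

2

Tabulating Z and e⁻: Be²⁺ (Z=4, 2 e⁻), Li⁺ (Z=3, 2 e⁻), Na⁺ (Z=11, 10 e⁻), F⁻ (Z=9, 10 e⁻), O²⁻ (Z=8, 10 e⁻). Be²⁺ < Li⁺ (isoelectronic, higher Z=4 is smaller); Li⁺ < Na⁺ (same group, period 2 vs 3); Na⁺ < F⁻ (both 10 e⁻, Z=11>9); F⁻ < O²⁻ (isoelectronic, higher Z=9 is smaller).
Ordering all of them (including Na⁺) by radius gives Be²⁺ < Li⁺ < Na⁺ < F⁻ < O²⁻. So 2 are smaller.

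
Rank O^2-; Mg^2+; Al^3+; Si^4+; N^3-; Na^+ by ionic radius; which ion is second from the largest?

Isoelectronic series (10 e⁻ each). Size is set by nuclear charge: more protons means a smaller ion. Si^4+ (Z=14), Al^3+ (Z=13), Mg^2+ (Z=12), Na^+ (Z=11), O^2- (Z=8), N^3- (Z=7).
That gives Si^4+ < Al^3+ < Mg^2+ < Na^+ < O^2- < N^3-. From the largest end, number 2 is O^2-.

O^2-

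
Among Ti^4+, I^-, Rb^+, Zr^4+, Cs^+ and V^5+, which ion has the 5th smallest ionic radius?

Cs^+

Tabulating Z and e⁻: V^5+: 18 e⁻, Z=23, Ti^4+: 18 e⁻, Z=22, Zr^4+: 36 e⁻, Z=40, Rb^+: 36 e⁻, Z=37, Cs^+: 54 e⁻, Z=55, I^-: 54 e⁻, Z=53. V^5+ < Ti^4+ (isoelectronic, higher Z=23 is smaller); Ti^4+ < Zr^4+ (same group, period 4 vs 5); Zr^4+ < Rb^+ (both 36 e⁻, Z=40>37); Rb^+ < Cs^+ (same group, period 5 vs 6); Cs^+ < I^- (isoelectronic, higher Z=55 is smaller).
Ordering: V^5+ < Ti^4+ < Zr^4+ < Rb^+ < Cs^+ < I^-. The 5th smallest is Cs^+.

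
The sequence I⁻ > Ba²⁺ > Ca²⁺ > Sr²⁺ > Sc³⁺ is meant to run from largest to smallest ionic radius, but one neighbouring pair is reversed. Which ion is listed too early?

The pair Ca²⁺, Sr²⁺ is the wrong way round — Ca²⁺ and Sr²⁺ are in one column with the same charge; the lighter period-4 ion has one fewer shell and is smaller. All other adjacent pairs agree with periodic trends, so Ca²⁺ is the misplaced ion.

Ca²⁺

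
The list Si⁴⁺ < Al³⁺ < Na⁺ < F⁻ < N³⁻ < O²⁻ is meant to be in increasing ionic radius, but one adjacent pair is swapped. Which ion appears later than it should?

Check each adjacent pair. N³⁻ and O²⁻ are reversed: O²⁻ and N³⁻ share 10 electrons; the higher nuclear charge on O (Z=8) contracts it more, so O²⁻ < N³⁻. No other neighbouring pair contradicts the periodic trends, so O²⁻ is the ion listed too late.

O²⁻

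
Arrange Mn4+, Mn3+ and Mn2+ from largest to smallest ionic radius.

Same element, different charge: the more highly charged cation has fewer electrons and a greater effective nuclear charge per electron, making Mn4+ the smallest.

Mn2+ > Mn3+ > Mn4+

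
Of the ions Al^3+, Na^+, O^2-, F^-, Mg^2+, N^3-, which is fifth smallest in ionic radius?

These species are isoelectronic with 10 electrons. The only difference is the number of protons: Al^3+ (Z=13), Mg^2+ (Z=12), Na^+ (Z=11), F^- (Z=9), O^2- (Z=8), N^3- (Z=7). The strongest nuclear pull (Al^3+) gives the smallest ion.
So the order is Al^3+ < Mg^2+ < Na^+ < F^- < O^2- < N^3-; the 5th-smallest ion is O^2-.

O^2-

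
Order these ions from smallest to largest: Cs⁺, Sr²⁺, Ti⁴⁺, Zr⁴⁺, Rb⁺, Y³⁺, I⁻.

Ti⁴⁺ < Zr⁴⁺ < Y³⁺ < Sr²⁺ < Rb⁺ < Cs⁺ < I⁻

Ti⁴⁺: 18 e⁻, Z=22, Zr⁴⁺: 36 e⁻, Z=40, Y³⁺: 36 e⁻, Z=39, Sr²⁺: 36 e⁻, Z=38, Rb⁺: 36 e⁻, Z=37, Cs⁺: 54 e⁻, Z=55, I⁻: 54 e⁻, Z=53. Ti⁴⁺ < Zr⁴⁺ (same group, period 4 vs 5); Zr⁴⁺ < Y³⁺ (both 36 e⁻, Z=40>39); Y³⁺ < Sr²⁺ (isoelectronic, higher Z=39 is smaller); Sr²⁺ < Rb⁺ (both 36 e⁻, Z=38>37); Rb⁺ < Cs⁺ (same group, period 5 vs 6); Cs⁺ < I⁻ (isoelectronic, higher Z=55 is smaller).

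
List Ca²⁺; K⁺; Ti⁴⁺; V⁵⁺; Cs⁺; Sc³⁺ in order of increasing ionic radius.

V⁵⁺ < Ti⁴⁺ < Sc³⁺ < Ca²⁺ < K⁺ < Cs⁺

Tabulating Z and e⁻: V⁵⁺ (Z=23, 18 e⁻), Ti⁴⁺ (Z=22, 18 e⁻), Sc³⁺ (Z=21, 18 e⁻), Ca²⁺ (Z=20, 18 e⁻), K⁺ (Z=19, 18 e⁻), Cs⁺ (Z=55, 54 e⁻). V⁵⁺ < Ti⁴⁺ (both 18 e⁻, Z=23>22); Ti⁴⁺ < Sc³⁺ (both 18 e⁻, Z=22>21); Sc³⁺ < Ca²⁺ (isoelectronic, higher Z=21 is smaller); Ca²⁺ < K⁺ (isoelectronic, higher Z=20 is smaller); K⁺ < Cs⁺ (same group, 2 shells fewer).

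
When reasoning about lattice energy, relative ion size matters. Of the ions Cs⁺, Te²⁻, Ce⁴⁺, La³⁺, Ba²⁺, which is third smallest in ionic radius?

Ba²⁺

All of these have 54 electrons (isoelectronic). With the same electron cloud, the ion with the most protons pulls it in tightest. Nuclear charges: Ce⁴⁺ (Z=58), La³⁺ (Z=57), Ba²⁺ (Z=56), Cs⁺ (Z=55), Te²⁻ (Z=52). Highest Z is smallest.
That gives Ce⁴⁺ < La³⁺ < Ba²⁺ < Cs⁺ < Te²⁻. From the smallest end, number 3 is Ba²⁺.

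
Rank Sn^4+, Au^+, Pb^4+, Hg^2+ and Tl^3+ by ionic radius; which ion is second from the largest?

Hg^2+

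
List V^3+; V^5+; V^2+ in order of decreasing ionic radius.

V^2+ > V^3+ > V^5+

These are all V ions. Removing more electrons (higher positive charge) pulls the remaining electrons in closer, so V^5+ is smallest and V^2+ is largest.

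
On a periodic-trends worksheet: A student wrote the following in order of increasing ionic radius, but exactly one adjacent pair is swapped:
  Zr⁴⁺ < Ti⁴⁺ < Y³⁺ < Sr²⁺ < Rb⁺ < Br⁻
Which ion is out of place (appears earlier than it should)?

Zr⁴⁺

Check each adjacent pair. Zr⁴⁺ and Ti⁴⁺ are reversed: both in group 4 with the same charge; Ti⁴⁺ (period 4) has the smaller radius. No other neighbouring pair contradicts the periodic trends, so Zr⁴⁺ is the ion listed too early.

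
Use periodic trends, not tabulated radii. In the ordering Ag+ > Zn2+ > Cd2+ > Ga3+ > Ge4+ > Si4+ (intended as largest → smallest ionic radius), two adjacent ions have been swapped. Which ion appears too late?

Cd2+

Scanning neighbour by neighbour, only Zn2+/Cd2+ violates a trend: Zn2+ and Cd2+ are in one column with the same charge; the lighter period-4 ion has one fewer shell and is smaller. That makes Cd2+ the one sitting a position late relative to where it belongs.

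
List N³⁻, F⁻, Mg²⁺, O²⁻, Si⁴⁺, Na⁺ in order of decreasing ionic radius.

N³⁻ > O²⁻ > F⁻ > Na⁺ > Mg²⁺ > Si⁴⁺

Each ion has 10 electrons. The ranking follows nuclear charge in reverse — greater Z gives a smaller radius. Si⁴⁺ (Z=14), Mg²⁺ (Z=12), Na⁺ (Z=11), F⁻ (Z=9), O²⁻ (Z=8), N³⁻ (Z=7).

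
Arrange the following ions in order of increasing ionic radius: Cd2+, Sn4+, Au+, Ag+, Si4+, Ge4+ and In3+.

Electron counts and nuclear charges: Si4+ (Z=14, 10 e⁻), Ge4+ (Z=32, 28 e⁻), Sn4+ (Z=50, 46 e⁻), In3+ (Z=49, 46 e⁻), Cd2+ (Z=48, 46 e⁻), Ag+ (Z=47, 46 e⁻), Au+ (Z=79, 78 e⁻). Si4+ < Ge4+ (same group, period 3 vs 4); Ge4+ < Sn4+ (same group, 1 shell fewer); Sn4+ < In3+ (both 46 e⁻, Z=50>49); In3+ < Cd2+ (isoelectronic, higher Z=49 is smaller); Cd2+ < Ag+ (both 46 e⁻, Z=48>47); Ag+ < Au+ (same group, period 5 vs 6).

Si4+ < Ge4+ < Sn4+ < In3+ < Cd2+ < Ag+ < Au+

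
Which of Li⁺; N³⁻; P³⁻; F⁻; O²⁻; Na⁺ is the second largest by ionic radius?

Electron counts and nuclear charges: Li⁺ (Z=3, 2 e⁻), Na⁺ (Z=11, 10 e⁻), F⁻ (Z=9, 10 e⁻), O²⁻ (Z=8, 10 e⁻), N³⁻ (Z=7, 10 e⁻), P³⁻ (Z=15, 18 e⁻). Li⁺ < Na⁺ (same group, period 2 vs 3); Na⁺ < F⁻ (both 10 e⁻, Z=11>9); F⁻ < O²⁻ (isoelectronic, higher Z=9 is smaller); O²⁻ < N³⁻ (both 10 e⁻, Z=8>7); N³⁻ < P³⁻ (same group, period 2 vs 3).
So the order is Li⁺ < Na⁺ < F⁻ < O²⁻ < N³⁻ < P³⁻; the 2nd-largest ion is N³⁻.

N³⁻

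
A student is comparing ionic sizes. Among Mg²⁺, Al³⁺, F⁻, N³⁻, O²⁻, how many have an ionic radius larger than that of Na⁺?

3

All of these have 10 electrons (isoelectronic). With the same electron cloud, the ion with the most protons pulls it in tightest. Nuclear charges: Al³⁺ (Z=13), Mg²⁺ (Z=12), Na⁺ (Z=11), F⁻ (Z=9), O²⁻ (Z=8), N³⁻ (Z=7). Highest Z is smallest.
Relative to Na⁺, the ions that are larger are F⁻, O²⁻, N³⁻. Count: 3.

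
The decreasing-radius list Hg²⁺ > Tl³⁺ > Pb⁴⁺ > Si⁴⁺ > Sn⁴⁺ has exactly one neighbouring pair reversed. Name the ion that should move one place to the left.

Scanning neighbour by neighbour, only Si⁴⁺/Sn⁴⁺ violates a trend: Si⁴⁺ and Sn⁴⁺ are in one column with the same charge; the lighter period-3 ion has 2 fewer shells and is smaller. That makes Sn⁴⁺ the one sitting a position late relative to where it belongs.

Sn⁴⁺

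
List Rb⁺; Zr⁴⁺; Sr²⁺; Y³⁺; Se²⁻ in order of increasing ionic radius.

All of these have 36 electrons (isoelectronic). With the same electron cloud, the ion with the most protons pulls it in tightest. Nuclear charges: Zr⁴⁺ (Z=40), Y³⁺ (Z=39), Sr²⁺ (Z=38), Rb⁺ (Z=37), Se²⁻ (Z=34). Highest Z is smallest.

Zr⁴⁺ < Y³⁺ < Sr²⁺ < Rb⁺ < Se²⁻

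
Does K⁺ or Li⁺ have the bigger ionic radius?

These ions sit in one column with identical charge. Each step down the periodic table adds a principal shell, increasing the radius.

K⁺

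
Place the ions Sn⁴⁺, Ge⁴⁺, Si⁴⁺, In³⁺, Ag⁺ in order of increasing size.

Si⁴⁺ < Ge⁴⁺ < Sn⁴⁺ < In³⁺ < Ag⁺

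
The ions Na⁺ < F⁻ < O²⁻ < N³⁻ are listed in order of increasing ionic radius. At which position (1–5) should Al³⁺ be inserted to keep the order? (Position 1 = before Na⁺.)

1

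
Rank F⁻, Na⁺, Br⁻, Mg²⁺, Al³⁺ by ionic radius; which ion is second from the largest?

Al³⁺ has 10 e⁻ (Z=13), Mg²⁺ has 10 e⁻ (Z=12), Na⁺ has 10 e⁻ (Z=11), F⁻ has 10 e⁻ (Z=9), Br⁻ has 36 e⁻ (Z=35). Al³⁺ < Mg²⁺ (both 10 e⁻, Z=13>12); Mg²⁺ < Na⁺ (isoelectronic, higher Z=12 is smaller); Na⁺ < F⁻ (both 10 e⁻, Z=11>9); F⁻ < Br⁻ (same group, 2 shells fewer).
Full ascending order: Al³⁺ < Mg²⁺ < Na⁺ < F⁻ < Br⁻. Counting from the largest, position 2 is F⁻.

F⁻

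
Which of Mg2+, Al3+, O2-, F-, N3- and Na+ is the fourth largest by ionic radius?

All of these have 10 electrons (isoelectronic). With the same electron cloud, the ion with the most protons pulls it in tightest. Nuclear charges: Al3+ (Z=13), Mg2+ (Z=12), Na+ (Z=11), F- (Z=9), O2- (Z=8), N3- (Z=7). Highest Z is smallest.
So the order is Al3+ < Mg2+ < Na+ < F- < O2- < N3-; the 4th-largest ion is Na+.

Na+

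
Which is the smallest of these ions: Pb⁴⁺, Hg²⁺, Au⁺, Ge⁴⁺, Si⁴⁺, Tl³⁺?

Si⁴⁺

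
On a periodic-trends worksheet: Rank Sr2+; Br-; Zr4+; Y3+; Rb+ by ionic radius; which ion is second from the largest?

Rb+

All of these have 36 electrons (isoelectronic). With the same electron cloud, the ion with the most protons pulls it in tightest. Nuclear charges: Zr4+ (Z=40), Y3+ (Z=39), Sr2+ (Z=38), Rb+ (Z=37), Br- (Z=35). Highest Z is smallest.
So the order is Zr4+ < Y3+ < Sr2+ < Rb+ < Br-; the 2nd-largest ion is Rb+.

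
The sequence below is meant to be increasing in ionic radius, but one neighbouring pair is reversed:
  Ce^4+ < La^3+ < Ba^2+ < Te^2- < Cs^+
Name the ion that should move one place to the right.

The pair Te^2-, Cs^+ is the wrong way round — both have 54 electrons but Z(Cs)=55 > Z(Te)=52, so Cs^+ should be the smaller of the two. All other adjacent pairs agree with periodic trends, so Te^2- is the misplaced ion.

Te^2-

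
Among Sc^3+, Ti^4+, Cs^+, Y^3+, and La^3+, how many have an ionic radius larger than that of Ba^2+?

1

Ti^4+: 18 e⁻, Z=22, Sc^3+: 18 e⁻, Z=21, Y^3+: 36 e⁻, Z=39, La^3+: 54 e⁻, Z=57, Ba^2+: 54 e⁻, Z=56, Cs^+: 54 e⁻, Z=55. Ti^4+ < Sc^3+ (isoelectronic, higher Z=22 is smaller); Sc^3+ < Y^3+ (same group, period 4 vs 5); Y^3+ < La^3+ (same group, 1 shell fewer); La^3+ < Ba^2+ (isoelectronic, higher Z=57 is smaller); Ba^2+ < Cs^+ (isoelectronic, higher Z=56 is smaller).
Placing each against Ba^2+: smaller — Ti^4+, Sc^3+, Y^3+, La^3+; larger — Cs^+. That's 1.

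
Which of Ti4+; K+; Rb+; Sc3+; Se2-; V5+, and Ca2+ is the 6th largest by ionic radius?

Ti4+

First list Z and electron count for each: V5+ (Z=23, 18 e⁻), Ti4+ (Z=22, 18 e⁻), Sc3+ (Z=21, 18 e⁻), Ca2+ (Z=20, 18 e⁻), K+ (Z=19, 18 e⁻), Rb+ (Z=37, 36 e⁻), Se2- (Z=34, 36 e⁻). V5+ < Ti4+ (both 18 e⁻, Z=23>22); Ti4+ < Sc3+ (isoelectronic, higher Z=22 is smaller); Sc3+ < Ca2+ (both 18 e⁻, Z=21>20); Ca2+ < K+ (isoelectronic, higher Z=20 is smaller); K+ < Rb+ (same group, period 4 vs 5); Rb+ < Se2- (isoelectronic, higher Z=37 is smaller).
Ordering: V5+ < Ti4+ < Sc3+ < Ca2+ < K+ < Rb+ < Se2-. The 6th largest is Ti4+.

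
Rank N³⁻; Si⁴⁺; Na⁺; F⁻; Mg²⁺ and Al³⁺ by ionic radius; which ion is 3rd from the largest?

Na⁺

These species are isoelectronic with 10 electrons. The only difference is the number of protons: Si⁴⁺ (Z=14), Al³⁺ (Z=13), Mg²⁺ (Z=12), Na⁺ (Z=11), F⁻ (Z=9), N³⁻ (Z=7). The strongest nuclear pull (Si⁴⁺) gives the smallest ion.
Ordering: Si⁴⁺ < Al³⁺ < Mg²⁺ < Na⁺ < F⁻ < N³⁻. The 3rd largest is Na⁺.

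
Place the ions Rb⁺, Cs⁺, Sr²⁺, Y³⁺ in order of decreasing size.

First list Z and electron count for each: Y³⁺ (Z=39, 36 e⁻), Sr²⁺ (Z=38, 36 e⁻), Rb⁺ (Z=37, 36 e⁻), Cs⁺ (Z=55, 54 e⁻). Y³⁺ < Sr²⁺ (both 36 e⁻, Z=39>38); Sr²⁺ < Rb⁺ (both 36 e⁻, Z=38>37); Rb⁺ < Cs⁺ (same group, 1 shell fewer).

Cs⁺ > Rb⁺ > Sr²⁺ > Y³⁺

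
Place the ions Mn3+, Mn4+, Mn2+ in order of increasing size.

For a single element, ionic radius drops as positive charge rises — Mn4+ < Mn2+.

Mn4+ < Mn3+ < Mn2+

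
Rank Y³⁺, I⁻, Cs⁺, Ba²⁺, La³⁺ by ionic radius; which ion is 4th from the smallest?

Tabulating Z and e⁻: Y³⁺ has 36 e⁻ (Z=39), La³⁺ has 54 e⁻ (Z=57), Ba²⁺ has 54 e⁻ (Z=56), Cs⁺ has 54 e⁻ (Z=55), I⁻ has 54 e⁻ (Z=53). Y³⁺ < La³⁺ (same group, 1 shell fewer); La³⁺ < Ba²⁺ (both 54 e⁻, Z=57>56); Ba²⁺ < Cs⁺ (isoelectronic, higher Z=56 is smaller); Cs⁺ < I⁻ (both 54 e⁻, Z=55>53).
Ordering: Y³⁺ < La³⁺ < Ba²⁺ < Cs⁺ < I⁻. The 4th smallest is Cs⁺.

Cs⁺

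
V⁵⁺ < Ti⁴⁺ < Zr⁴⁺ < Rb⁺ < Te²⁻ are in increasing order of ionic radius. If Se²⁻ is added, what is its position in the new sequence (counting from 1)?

5

V⁵⁺ (Z=23, 18 e⁻), Ti⁴⁺ (Z=22, 18 e⁻), Zr⁴⁺ (Z=40, 36 e⁻), Rb⁺ (Z=37, 36 e⁻), Se²⁻ (Z=34, 36 e⁻), Te²⁻ (Z=52, 54 e⁻). V⁵⁺ < Ti⁴⁺ (both 18 e⁻, Z=23>22); Ti⁴⁺ < Zr⁴⁺ (same group, period 4 vs 5); Zr⁴⁺ < Rb⁺ (isoelectronic, higher Z=40 is smaller); Rb⁺ < Se²⁻ (both 36 e⁻, Z=37>34); Se²⁻ < Te²⁻ (same group, 1 shell fewer).
Merged order: V⁵⁺ < Ti⁴⁺ < Zr⁴⁺ < Rb⁺ < Se²⁻ < Te²⁻ — Se²⁻ is number 5.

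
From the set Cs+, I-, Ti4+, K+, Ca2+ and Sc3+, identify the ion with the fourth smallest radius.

Electron counts and nuclear charges: Ti4+: 18 e⁻, Z=22, Sc3+: 18 e⁻, Z=21, Ca2+: 18 e⁻, Z=20, K+: 18 e⁻, Z=19, Cs+: 54 e⁻, Z=55, I-: 54 e⁻, Z=53. Ti4+ < Sc3+ (isoelectronic, higher Z=22 is smaller); Sc3+ < Ca2+ (both 18 e⁻, Z=21>20); Ca2+ < K+ (isoelectronic, higher Z=20 is smaller); K+ < Cs+ (same group, 2 shells fewer); Cs+ < I- (both 54 e⁻, Z=55>53).
So the order is Ti4+ < Sc3+ < Ca2+ < K+ < Cs+ < I-; the 4th-smallest ion is K+.

K+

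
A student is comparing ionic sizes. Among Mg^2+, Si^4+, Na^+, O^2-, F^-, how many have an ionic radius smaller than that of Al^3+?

1

All of these have 10 electrons (isoelectronic). With the same electron cloud, the ion with the most protons pulls it in tightest. Nuclear charges: Si^4+ (Z=14), Al^3+ (Z=13), Mg^2+ (Z=12), Na^+ (Z=11), F^- (Z=9), O^2- (Z=8). Highest Z is smallest.
Ordering all of them (including Al^3+) by radius gives Si^4+ < Al^3+ < Mg^2+ < Na^+ < F^- < O^2-. That's 1.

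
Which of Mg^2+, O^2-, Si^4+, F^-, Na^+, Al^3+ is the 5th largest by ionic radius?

Al^3+

Each ion has 10 electrons. The ranking follows nuclear charge in reverse — greater Z gives a smaller radius. Si^4+ (Z=14), Al^3+ (Z=13), Mg^2+ (Z=12), Na^+ (Z=11), F^- (Z=9), O^2- (Z=8).
Full ascending order: Si^4+ < Al^3+ < Mg^2+ < Na^+ < F^- < O^2-. Counting from the largest, position 5 is Al^3+.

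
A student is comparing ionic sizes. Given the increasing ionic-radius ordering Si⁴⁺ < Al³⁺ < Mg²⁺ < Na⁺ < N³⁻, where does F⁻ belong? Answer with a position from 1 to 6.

5

All of these have 10 electrons (isoelectronic). With the same electron cloud, the ion with the most protons pulls it in tightest. Nuclear charges: Si⁴⁺ (Z=14), Al³⁺ (Z=13), Mg²⁺ (Z=12), Na⁺ (Z=11), F⁻ (Z=9), N³⁻ (Z=7). Highest Z is smallest.
The complete sequence is Si⁴⁺ < Al³⁺ < Mg²⁺ < Na⁺ < F⁻ < N³⁻. F⁻ sits at position 5.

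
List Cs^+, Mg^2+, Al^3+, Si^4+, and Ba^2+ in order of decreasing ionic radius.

Si^4+: 10 e⁻, Z=14, Al^3+: 10 e⁻, Z=13, Mg^2+: 10 e⁻, Z=12, Ba^2+: 54 e⁻, Z=56, Cs^+: 54 e⁻, Z=55. Si^4+ < Al^3+ (both 10 e⁻, Z=14>13); Al^3+ < Mg^2+ (both 10 e⁻, Z=13>12); Mg^2+ < Ba^2+ (same group, 3 shells fewer); Ba^2+ < Cs^+ (both 54 e⁻, Z=56>55).

Cs^+ > Ba^2+ > Mg^2+ > Al^3+ > Si^4+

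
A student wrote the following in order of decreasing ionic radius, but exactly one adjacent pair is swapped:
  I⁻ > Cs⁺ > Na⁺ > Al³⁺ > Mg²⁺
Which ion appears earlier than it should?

Al³⁺

Check each adjacent pair. Al³⁺ and Mg²⁺ are reversed: Al³⁺ and Mg²⁺ share 10 electrons; the higher nuclear charge on Al (Z=13) contracts it more, so Al³⁺ < Mg²⁺. No other neighbouring pair contradicts the periodic trends, so Al³⁺ is the ion listed too early.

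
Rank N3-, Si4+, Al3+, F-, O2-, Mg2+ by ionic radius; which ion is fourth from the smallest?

These species are isoelectronic with 10 electrons. The only difference is the number of protons: Si4+ (Z=14), Al3+ (Z=13), Mg2+ (Z=12), F- (Z=9), O2- (Z=8), N3- (Z=7). The strongest nuclear pull (Si4+) gives the smallest ion.
That gives Si4+ < Al3+ < Mg2+ < F- < O2- < N3-. From the smallest end, number 4 is F-.

F-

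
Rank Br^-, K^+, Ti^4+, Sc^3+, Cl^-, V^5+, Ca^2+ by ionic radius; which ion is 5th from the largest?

V^5+ (Z=23, 18 e⁻), Ti^4+ (Z=22, 18 e⁻), Sc^3+ (Z=21, 18 e⁻), Ca^2+ (Z=20, 18 e⁻), K^+ (Z=19, 18 e⁻), Cl^- (Z=17, 18 e⁻), Br^- (Z=35, 36 e⁻). V^5+ < Ti^4+ (isoelectronic, higher Z=23 is smaller); Ti^4+ < Sc^3+ (isoelectronic, higher Z=22 is smaller); Sc^3+ < Ca^2+ (isoelectronic, higher Z=21 is smaller); Ca^2+ < K^+ (isoelectronic, higher Z=20 is smaller); K^+ < Cl^- (both 18 e⁻, Z=19>17); Cl^- < Br^- (same group, period 3 vs 4).
Ordering: V^5+ < Ti^4+ < Sc^3+ < Ca^2+ < K^+ < Cl^- < Br^-. The 5th largest is Sc^3+.

Sc^3+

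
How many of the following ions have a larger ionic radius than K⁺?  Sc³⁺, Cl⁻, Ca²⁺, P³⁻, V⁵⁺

2

These species are isoelectronic with 18 electrons. The only difference is the number of protons: V⁵⁺ (Z=23), Sc³⁺ (Z=21), Ca²⁺ (Z=20), K⁺ (Z=19), Cl⁻ (Z=17), P³⁻ (Z=15). The strongest nuclear pull (V⁵⁺) gives the smallest ion.
Overall: V⁵⁺ < Sc³⁺ < Ca²⁺ < K⁺ < Cl⁻ < P³⁻. K⁺ has 3 below it and 2 above. So 2 are larger.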